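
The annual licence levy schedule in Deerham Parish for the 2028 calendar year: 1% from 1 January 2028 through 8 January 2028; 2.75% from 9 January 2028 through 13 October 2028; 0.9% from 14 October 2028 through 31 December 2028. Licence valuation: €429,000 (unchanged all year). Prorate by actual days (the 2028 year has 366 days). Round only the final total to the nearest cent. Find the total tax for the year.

1 January – 8 January 2028: 8 days at 1% → €429,000 × 1% × 8/366 = €93.7705
9 January – 13 October 2028: 279 days at 2.75% → €429,000 × 2.75% × 279/366 = €8,993.1762
14 October – 31 December 2028: 79 days at 0.9% → €429,000 × 0.9% × 79/366 = €833.3852
Total = €9,920.3320

€9,920.33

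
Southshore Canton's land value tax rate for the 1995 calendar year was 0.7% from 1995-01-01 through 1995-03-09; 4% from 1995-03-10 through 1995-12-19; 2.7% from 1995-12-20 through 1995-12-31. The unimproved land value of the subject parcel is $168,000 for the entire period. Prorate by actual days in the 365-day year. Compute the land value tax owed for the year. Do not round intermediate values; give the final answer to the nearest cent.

1995-01-01 to 1995-03-09: 68 days at 0.7% → $168,000 × 0.7% × 68/365 = $219.0904
1995-03-10 to 1995-12-19: 285 days at 4% → $168,000 × 4% × 285/365 = $5,247.1233
1995-12-20 to 1995-12-31: 12 days at 2.7% → $168,000 × 2.7% × 12/365 = $149.1288
Total = $5,615.3425

$5,615.34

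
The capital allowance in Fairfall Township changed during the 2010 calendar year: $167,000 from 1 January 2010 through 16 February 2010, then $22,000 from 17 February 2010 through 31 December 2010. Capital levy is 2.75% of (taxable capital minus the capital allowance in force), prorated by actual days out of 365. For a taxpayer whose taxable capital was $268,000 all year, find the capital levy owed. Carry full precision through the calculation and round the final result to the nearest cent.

$6,251.54

1 January – 16 February 2010: 47 days, exemption $167,000 → ($268,000 − $167,000) × 2.75% × 47/365 = $357.6507
17 February – 31 December 2010: 318 days, exemption $22,000 → ($268,000 − $22,000) × 2.75% × 318/365 = $5,893.8904
Total = $6,251.5411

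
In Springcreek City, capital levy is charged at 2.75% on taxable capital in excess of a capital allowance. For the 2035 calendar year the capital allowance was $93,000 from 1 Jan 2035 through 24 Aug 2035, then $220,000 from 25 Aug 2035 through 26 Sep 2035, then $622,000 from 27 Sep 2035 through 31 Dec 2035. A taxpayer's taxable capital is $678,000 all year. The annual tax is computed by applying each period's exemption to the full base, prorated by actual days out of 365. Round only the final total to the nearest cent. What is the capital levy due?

1 Jan – 24 Aug 2035: 236 days, exemption $93,000 → ($678,000 − $93,000) × 2.75% × 236/365 = $10,401.7808
25 Aug – 26 Sep 2035: 33 days, exemption $220,000 → ($678,000 − $220,000) × 2.75% × 33/365 = $1,138.7260
27 Sep – 31 Dec 2035: 96 days, exemption $622,000 → ($678,000 − $622,000) × 2.75% × 96/365 = $405.0411
Total = $11,945.5479

$11,945.55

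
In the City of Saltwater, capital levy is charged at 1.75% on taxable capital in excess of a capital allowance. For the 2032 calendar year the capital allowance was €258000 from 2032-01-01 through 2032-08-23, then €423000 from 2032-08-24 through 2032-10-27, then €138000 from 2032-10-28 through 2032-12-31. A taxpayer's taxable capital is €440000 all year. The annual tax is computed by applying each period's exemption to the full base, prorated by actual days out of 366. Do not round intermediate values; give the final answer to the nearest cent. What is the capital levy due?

€3045.14

2032-01-01 to 2032-08-23: 236 days, exemption €258000 → (€440000 − €258000) × 1.75% × 236/366 = €2053.7158
2032-08-24 to 2032-10-27: 65 days, exemption €423000 → (€440000 − €423000) × 1.75% × 65/366 = €52.8347
2032-10-28 to 2032-12-31: 65 days, exemption €138000 → (€440000 − €138000) × 1.75% × 65/366 = €938.5929
Total = €3045.1434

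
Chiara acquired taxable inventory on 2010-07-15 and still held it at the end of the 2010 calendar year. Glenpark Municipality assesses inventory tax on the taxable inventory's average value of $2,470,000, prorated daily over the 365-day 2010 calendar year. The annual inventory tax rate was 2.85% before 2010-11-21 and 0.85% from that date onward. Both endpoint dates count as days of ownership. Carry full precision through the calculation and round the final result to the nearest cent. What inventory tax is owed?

2010-07-15 to 2010-11-20: 129 days at 2.85% → $2,470,000 × 2.85% × 129/365 = $24,879.3288
2010-11-21 to 2010-12-31: 41 days at 0.85% → $2,470,000 × 0.85% × 41/365 = $2,358.3425
Total = $27,237.6712

$27,237.67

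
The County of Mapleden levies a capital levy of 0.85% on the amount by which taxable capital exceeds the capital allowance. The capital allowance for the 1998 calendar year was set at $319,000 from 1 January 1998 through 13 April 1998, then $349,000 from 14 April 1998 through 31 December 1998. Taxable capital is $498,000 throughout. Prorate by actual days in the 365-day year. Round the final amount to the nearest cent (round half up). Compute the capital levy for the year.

$1,338.46

1 January – 13 April 1998: 103 days, exemption $319,000 → ($498,000 − $319,000) × 0.85% × 103/365 = $429.3548
14 April – 31 December 1998: 262 days, exemption $349,000 → ($498,000 − $349,000) × 0.85% × 262/365 = $909.1041
Total = $1,338.4589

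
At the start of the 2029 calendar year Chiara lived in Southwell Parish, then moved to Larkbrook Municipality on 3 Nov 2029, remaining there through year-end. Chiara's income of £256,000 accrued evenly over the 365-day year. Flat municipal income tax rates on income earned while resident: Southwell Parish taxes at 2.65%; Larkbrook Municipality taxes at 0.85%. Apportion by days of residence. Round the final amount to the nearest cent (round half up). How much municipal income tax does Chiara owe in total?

£6,039.15

Southwell Parish, 1 Jan – 2 Nov 2029: 306 days → £256,000 × 2.65% × 306/365 = £5,687.4082
Larkbrook Municipality, 3 Nov – 31 Dec 2029: 59 days → £256,000 × 0.85% × 59/365 = £351.7370
Total = £6,039.1452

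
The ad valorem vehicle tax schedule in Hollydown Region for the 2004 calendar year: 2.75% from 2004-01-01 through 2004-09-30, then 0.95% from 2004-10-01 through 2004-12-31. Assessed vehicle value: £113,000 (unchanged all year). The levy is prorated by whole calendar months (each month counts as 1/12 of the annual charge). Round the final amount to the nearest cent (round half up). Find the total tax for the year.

£2,599.00

2004-01-01 to 2004-09-30: 9 months at 2.75% → £113,000 × 2.75% × 9/12 = £2,330.6250
2004-10-01 to 2004-12-31: 3 months at 0.95% → £113,000 × 0.95% × 3/12 = £268.3750
Total = £2,599.0000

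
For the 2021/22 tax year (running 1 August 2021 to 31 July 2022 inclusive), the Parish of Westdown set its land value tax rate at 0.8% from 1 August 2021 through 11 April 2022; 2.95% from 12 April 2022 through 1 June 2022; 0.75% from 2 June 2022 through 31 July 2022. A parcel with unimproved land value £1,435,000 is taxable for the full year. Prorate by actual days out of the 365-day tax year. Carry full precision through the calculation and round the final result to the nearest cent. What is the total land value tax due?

£15,672.95

1 August 2021 – 11 April 2022: 254 days at 0.8% → £1,435,000 × 0.8% × 254/365 = £7,988.8219
12 April – 1 June 2022: 51 days at 2.95% → £1,435,000 × 2.95% × 51/365 = £5,914.9521
2 June – 31 July 2022: 60 days at 0.75% → £1,435,000 × 0.75% × 60/365 = £1,769.1781
Total = £15,672.9521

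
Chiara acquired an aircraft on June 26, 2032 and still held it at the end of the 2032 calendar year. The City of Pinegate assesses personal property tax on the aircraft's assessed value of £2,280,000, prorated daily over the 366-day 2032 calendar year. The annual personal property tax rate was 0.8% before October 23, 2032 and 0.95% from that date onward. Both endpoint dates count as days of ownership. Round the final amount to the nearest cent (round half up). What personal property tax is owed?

£10,073.11

June 26 – October 22, 2032: 119 days at 0.8% → £2,280,000 × 0.8% × 119/366 = £5,930.4918
October 23 – December 31, 2032: 70 days at 0.95% → £2,280,000 × 0.95% × 70/366 = £4,142.6230
Total = £10,073.1148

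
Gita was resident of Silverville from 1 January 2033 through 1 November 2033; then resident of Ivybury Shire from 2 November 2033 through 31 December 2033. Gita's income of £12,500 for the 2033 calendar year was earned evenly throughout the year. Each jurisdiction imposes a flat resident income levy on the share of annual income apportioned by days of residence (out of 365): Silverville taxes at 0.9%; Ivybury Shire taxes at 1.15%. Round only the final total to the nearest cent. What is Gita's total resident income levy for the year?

£117.64

Silverville, 1 January – 1 November 2033: 305 days → £12,500 × 0.9% × 305/365 = £94.0068
Ivybury Shire, 2 November – 31 December 2033: 60 days → £12,500 × 1.15% × 60/365 = £23.6301
Total = £117.6370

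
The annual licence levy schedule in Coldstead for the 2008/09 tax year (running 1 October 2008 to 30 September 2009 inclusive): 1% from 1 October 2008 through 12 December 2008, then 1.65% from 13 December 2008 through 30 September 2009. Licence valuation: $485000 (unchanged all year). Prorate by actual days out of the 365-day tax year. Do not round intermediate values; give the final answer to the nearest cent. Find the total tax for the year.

$7372.00

1 October – 12 December 2008: 73 days at 1% → $485000 × 1% × 73/365 = $970.0000
13 December 2008 – 30 September 2009: 292 days at 1.65% → $485000 × 1.65% × 292/365 = $6402.0000
Total = $7372.0000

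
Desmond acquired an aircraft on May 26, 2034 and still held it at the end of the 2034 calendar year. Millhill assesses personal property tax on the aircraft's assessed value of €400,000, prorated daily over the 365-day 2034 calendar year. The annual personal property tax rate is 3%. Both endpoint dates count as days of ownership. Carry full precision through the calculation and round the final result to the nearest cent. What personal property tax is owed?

Days held (May 26 – December 31, 2034): 220 out of 365
Tax = €400,000 × 3% × 220/365 = €7,232.8767

€7,232.88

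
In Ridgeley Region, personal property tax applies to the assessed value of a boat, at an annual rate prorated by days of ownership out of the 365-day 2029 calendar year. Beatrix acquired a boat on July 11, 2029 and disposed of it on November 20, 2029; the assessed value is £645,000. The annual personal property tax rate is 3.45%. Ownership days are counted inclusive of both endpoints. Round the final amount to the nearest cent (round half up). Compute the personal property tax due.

£8,108.45

Days held (July 11 – November 20, 2029): 133 out of 365
Tax = £645,000 × 3.45% × 133/365 = £8,108.4452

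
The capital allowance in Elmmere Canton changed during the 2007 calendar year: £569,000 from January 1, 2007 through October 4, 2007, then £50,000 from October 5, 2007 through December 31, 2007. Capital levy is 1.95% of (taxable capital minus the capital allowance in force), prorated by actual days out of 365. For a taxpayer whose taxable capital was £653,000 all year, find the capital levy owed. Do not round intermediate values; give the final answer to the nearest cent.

£4,078.01

January 1 – October 4, 2007: 277 days, exemption £569,000 → (£653,000 − £569,000) × 1.95% × 277/365 = £1,243.0849
October 5 – December 31, 2007: 88 days, exemption £50,000 → (£653,000 − £50,000) × 1.95% × 88/365 = £2,834.9260
Total = £4,078.0110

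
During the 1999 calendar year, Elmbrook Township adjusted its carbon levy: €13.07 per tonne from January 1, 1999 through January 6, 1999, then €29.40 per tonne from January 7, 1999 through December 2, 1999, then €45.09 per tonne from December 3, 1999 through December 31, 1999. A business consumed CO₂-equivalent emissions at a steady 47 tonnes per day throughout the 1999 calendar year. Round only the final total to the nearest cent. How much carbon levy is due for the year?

January 1 – January 6, 1999: 6 days × 47 tonnes/day = 282 tonnes at €13.07/tonne → €3685.74
January 7 – December 2, 1999: 330 days × 47 tonnes/day = 15,510 tonnes at €29.40/tonne → €455994.00
December 3 – December 31, 1999: 29 days × 47 tonnes/day = 1,363 tonnes at €45.09/tonne → €61457.67

€521137.41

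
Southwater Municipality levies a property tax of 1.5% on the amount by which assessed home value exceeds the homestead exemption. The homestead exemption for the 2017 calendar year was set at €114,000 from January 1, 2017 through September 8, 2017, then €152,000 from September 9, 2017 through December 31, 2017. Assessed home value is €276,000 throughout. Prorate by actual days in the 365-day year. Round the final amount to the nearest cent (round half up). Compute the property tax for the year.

€2,251.97

January 1 – September 8, 2017: 251 days, exemption €114,000 → (€276,000 − €114,000) × 1.5% × 251/365 = €1,671.0411
September 9 – December 31, 2017: 114 days, exemption €152,000 → (€276,000 − €152,000) × 1.5% × 114/365 = €580.9315
Total = €2,251.9726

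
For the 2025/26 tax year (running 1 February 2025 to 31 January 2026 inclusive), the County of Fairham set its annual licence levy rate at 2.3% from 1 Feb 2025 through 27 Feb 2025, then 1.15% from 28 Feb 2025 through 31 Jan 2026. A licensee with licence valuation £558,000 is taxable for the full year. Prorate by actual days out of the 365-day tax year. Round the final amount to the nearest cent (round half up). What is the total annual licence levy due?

£6,891.68

1 Feb – 27 Feb 2025: 27 days at 2.3% → £558,000 × 2.3% × 27/365 = £949.3644
28 Feb 2025 – 31 Jan 2026: 338 days at 1.15% → £558,000 × 1.15% × 338/365 = £5,942.3178
Total = £6,891.6822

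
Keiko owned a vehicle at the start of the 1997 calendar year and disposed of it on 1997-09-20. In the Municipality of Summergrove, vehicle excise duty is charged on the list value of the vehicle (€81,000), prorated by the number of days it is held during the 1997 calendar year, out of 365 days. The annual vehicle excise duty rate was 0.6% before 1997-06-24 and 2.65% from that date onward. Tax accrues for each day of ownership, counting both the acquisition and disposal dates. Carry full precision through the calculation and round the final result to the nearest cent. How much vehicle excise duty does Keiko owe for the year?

1997-01-01 to 1997-06-23: 174 days at 0.6% → €81,000 × 0.6% × 174/365 = €231.6822
1997-06-24 to 1997-09-20: 89 days at 2.65% → €81,000 × 2.65% × 89/365 = €523.3932
Total = €755.0753

€755.08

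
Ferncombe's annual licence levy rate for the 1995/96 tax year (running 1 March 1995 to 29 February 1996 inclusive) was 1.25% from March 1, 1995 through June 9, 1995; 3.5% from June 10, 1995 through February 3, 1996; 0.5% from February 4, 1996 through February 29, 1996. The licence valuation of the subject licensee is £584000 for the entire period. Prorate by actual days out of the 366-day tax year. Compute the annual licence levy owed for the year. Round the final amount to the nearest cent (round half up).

£15569.34

March 1 – June 9, 1995: 101 days at 1.25% → £584000 × 1.25% × 101/366 = £2014.4809
June 10, 1995 – February 3, 1996: 239 days at 3.5% → £584000 × 3.5% × 239/366 = £13347.4317
February 4 – February 29, 1996: 26 days at 0.5% → £584000 × 0.5% × 26/366 = £207.4317
Total = £15569.3443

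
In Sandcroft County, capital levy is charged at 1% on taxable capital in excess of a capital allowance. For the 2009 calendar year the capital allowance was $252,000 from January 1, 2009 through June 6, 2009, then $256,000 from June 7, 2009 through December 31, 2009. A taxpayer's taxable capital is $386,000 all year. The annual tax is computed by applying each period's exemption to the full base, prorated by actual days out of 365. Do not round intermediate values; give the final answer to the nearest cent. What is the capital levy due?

January 1 – June 6, 2009: 157 days, exemption $252,000 → ($386,000 − $252,000) × 1% × 157/365 = $576.3836
June 7 – December 31, 2009: 208 days, exemption $256,000 → ($386,000 − $256,000) × 1% × 208/365 = $740.8219
Total = $1,317.2055

$1,317.21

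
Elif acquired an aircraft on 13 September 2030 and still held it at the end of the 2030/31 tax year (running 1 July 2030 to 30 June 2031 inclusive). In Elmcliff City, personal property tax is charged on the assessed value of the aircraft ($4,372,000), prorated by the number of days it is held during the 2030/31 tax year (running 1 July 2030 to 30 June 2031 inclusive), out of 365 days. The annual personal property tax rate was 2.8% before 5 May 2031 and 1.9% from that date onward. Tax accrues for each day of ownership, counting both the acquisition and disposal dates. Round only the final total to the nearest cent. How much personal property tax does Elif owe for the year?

$91,452.66

13 September 2030 – 4 May 2031: 234 days at 2.8% → $4,372,000 × 2.8% × 234/365 = $78,480.3945
5 May – 30 June 2031: 57 days at 1.9% → $4,372,000 × 1.9% × 57/365 = $12,972.2630
Total = $91,452.6575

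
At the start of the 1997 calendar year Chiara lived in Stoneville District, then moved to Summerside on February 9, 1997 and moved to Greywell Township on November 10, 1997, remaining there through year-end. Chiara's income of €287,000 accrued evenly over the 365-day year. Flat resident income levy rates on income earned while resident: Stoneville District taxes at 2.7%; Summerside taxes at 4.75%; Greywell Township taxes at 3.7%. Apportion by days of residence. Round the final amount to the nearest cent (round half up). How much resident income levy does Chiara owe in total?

€12,574.53

Stoneville District, January 1 – February 8, 1997: 39 days → €287,000 × 2.7% × 39/365 = €827.9753
Summerside, February 9 – November 9, 1997: 274 days → €287,000 × 4.75% × 274/365 = €10,233.7123
Greywell Township, November 10 – December 31, 1997: 52 days → €287,000 × 3.7% × 52/365 = €1,512.8438
Total = €12,574.5315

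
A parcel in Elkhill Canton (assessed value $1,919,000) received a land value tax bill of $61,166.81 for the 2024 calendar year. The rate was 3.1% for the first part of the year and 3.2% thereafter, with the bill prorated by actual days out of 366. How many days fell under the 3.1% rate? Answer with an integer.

46 days

Let d = days at the first rate; then 366 − d days at the second rate.
$1,919,000 × [3.1%·d + 3.2%·(366−d)] / 366 = $61,166.81
Solving gives d = 46, so the new rate took effect on 16 Feb 2024.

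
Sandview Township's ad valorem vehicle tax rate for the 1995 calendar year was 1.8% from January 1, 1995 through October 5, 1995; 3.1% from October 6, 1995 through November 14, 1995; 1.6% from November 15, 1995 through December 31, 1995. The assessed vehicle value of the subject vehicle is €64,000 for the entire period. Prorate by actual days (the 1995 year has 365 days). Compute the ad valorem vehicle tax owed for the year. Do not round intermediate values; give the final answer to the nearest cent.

€1,226.70

January 1 – October 5, 1995: 278 days at 1.8% → €64,000 × 1.8% × 278/365 = €877.4137
October 6 – November 14, 1995: 40 days at 3.1% → €64,000 × 3.1% × 40/365 = €217.4247
November 15 – December 31, 1995: 47 days at 1.6% → €64,000 × 1.6% × 47/365 = €131.8575
Total = €1,226.6959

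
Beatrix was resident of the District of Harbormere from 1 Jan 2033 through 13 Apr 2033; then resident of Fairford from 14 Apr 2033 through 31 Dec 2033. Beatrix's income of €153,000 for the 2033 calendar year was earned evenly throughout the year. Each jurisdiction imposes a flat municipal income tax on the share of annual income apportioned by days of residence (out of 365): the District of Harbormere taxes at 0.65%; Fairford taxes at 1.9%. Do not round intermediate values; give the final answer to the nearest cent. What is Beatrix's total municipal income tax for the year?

The District of Harbormere, 1 Jan – 13 Apr 2033: 103 days → €153,000 × 0.65% × 103/365 = €280.6397
Fairford, 14 Apr – 31 Dec 2033: 262 days → €153,000 × 1.9% × 262/365 = €2,086.6685
Total = €2,367.3082

€2,367.31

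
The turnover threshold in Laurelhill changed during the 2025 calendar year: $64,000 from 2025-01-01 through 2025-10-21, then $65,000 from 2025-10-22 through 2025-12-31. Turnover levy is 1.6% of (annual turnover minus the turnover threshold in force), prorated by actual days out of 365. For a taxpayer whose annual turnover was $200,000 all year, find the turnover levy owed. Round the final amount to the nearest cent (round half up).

$2,172.89

2025-01-01 to 2025-10-21: 294 days, exemption $64,000 → ($200,000 − $64,000) × 1.6% × 294/365 = $1,752.7233
2025-10-22 to 2025-12-31: 71 days, exemption $65,000 → ($200,000 − $65,000) × 1.6% × 71/365 = $420.1644
Total = $2,172.8877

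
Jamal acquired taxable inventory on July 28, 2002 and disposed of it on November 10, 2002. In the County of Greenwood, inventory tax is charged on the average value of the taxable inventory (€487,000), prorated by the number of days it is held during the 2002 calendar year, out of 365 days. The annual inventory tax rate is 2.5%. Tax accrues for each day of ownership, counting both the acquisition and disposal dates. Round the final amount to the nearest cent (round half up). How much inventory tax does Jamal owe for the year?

Days held (July 28 – November 10, 2002): 106 out of 365
Tax = €487,000 × 2.5% × 106/365 = €3,535.7534

€3,535.75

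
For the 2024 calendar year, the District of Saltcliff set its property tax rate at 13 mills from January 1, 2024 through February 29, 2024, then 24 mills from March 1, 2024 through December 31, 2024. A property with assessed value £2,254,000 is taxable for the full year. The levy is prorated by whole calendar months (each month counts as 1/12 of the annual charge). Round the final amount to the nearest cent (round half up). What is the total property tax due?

£49,963.67

January 1 – February 29, 2024: 2 months at 13 mills → £2,254,000 × 1.3% × 2/12 = £4,883.6667
March 1 – December 31, 2024: 10 months at 24 mills → £2,254,000 × 2.4% × 10/12 = £45,080.0000
Total = £49,963.6667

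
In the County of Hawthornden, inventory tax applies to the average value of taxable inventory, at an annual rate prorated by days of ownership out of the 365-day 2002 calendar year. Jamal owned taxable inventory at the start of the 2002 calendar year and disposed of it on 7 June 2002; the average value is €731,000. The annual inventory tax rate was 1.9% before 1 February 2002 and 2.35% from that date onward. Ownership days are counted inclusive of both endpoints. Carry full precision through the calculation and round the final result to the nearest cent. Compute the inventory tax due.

1 January – 31 January 2002: 31 days at 1.9% → €731,000 × 1.9% × 31/365 = €1,179.6137
1 February – 7 June 2002: 127 days at 2.35% → €731,000 × 2.35% × 127/365 = €5,977.1767
Total = €7,156.7904

€7,156.79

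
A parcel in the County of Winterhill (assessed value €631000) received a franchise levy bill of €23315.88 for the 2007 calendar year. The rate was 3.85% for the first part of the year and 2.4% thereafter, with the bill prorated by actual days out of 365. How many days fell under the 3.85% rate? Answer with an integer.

Let d = days at the first rate; then 365 − d days at the second rate.
€631000 × [3.85%·d + 2.4%·(365−d)] / 365 = €23315.88
Solving gives d = 326, so the new rate took effect on 23 Nov 2007.

326 days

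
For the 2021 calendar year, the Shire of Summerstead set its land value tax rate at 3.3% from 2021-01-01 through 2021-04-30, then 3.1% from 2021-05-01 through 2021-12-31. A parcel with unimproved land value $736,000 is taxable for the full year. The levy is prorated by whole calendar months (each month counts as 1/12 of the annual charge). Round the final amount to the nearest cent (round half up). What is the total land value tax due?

$23,306.67

2021-01-01 to 2021-04-30: 4 months at 3.3% → $736,000 × 3.3% × 4/12 = $8,096.0000
2021-05-01 to 2021-12-31: 8 months at 3.1% → $736,000 × 3.1% × 8/12 = $15,210.6667
Total = $23,306.6667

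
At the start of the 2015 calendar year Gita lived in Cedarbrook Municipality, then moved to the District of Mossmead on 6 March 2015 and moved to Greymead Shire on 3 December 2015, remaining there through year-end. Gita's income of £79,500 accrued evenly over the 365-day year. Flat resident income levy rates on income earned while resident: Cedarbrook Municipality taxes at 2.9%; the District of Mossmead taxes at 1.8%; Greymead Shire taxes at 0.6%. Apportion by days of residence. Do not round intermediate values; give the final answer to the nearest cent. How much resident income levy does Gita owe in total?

£1,508.54

Cedarbrook Municipality, 1 January – 5 March 2015: 64 days → £79,500 × 2.9% × 64/365 = £404.2521
The District of Mossmead, 6 March – 2 December 2015: 272 days → £79,500 × 1.8% × 272/365 = £1,066.3890
Greymead Shire, 3 December – 31 December 2015: 29 days → £79,500 × 0.6% × 29/365 = £37.8986
Total = £1,508.5397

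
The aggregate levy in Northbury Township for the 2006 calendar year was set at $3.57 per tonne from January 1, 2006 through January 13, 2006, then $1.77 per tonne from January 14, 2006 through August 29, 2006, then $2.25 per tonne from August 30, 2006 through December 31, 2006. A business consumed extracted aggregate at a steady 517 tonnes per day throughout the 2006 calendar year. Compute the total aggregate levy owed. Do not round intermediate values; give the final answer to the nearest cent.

$376877.49

January 1 – January 13, 2006: 13 days × 517 tonnes/day = 6,721 tonnes at $3.57/tonne → $23993.97
January 14 – August 29, 2006: 228 days × 517 tonnes/day = 117,876 tonnes at $1.77/tonne → $208640.52
August 30 – December 31, 2006: 124 days × 517 tonnes/day = 64,108 tonnes at $2.25/tonne → $144243.00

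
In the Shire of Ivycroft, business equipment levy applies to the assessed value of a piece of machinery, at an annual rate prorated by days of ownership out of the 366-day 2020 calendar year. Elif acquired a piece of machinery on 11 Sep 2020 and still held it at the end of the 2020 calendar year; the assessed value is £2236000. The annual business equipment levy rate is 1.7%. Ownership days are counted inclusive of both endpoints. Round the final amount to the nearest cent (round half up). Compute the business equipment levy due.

Days held (11 Sep – 31 Dec 2020): 112 out of 366
Tax = £2236000 × 1.7% × 112/366 = £11632.0874

£11632.09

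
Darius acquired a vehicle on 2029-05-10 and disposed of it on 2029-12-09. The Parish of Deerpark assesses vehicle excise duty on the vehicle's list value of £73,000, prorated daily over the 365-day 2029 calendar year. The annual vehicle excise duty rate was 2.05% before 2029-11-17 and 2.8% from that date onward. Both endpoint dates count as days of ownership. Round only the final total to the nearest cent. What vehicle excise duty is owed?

£911.90

2029-05-10 to 2029-11-16: 191 days at 2.05% → £73,000 × 2.05% × 191/365 = £783.1000
2029-11-17 to 2029-12-09: 23 days at 2.8% → £73,000 × 2.8% × 23/365 = £128.8000
Total = £911.9000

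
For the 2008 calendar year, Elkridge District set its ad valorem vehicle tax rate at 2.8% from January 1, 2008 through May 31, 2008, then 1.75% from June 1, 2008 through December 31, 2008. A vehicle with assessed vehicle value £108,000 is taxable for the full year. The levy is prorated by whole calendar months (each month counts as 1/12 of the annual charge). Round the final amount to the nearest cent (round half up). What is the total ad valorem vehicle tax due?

£2,362.50

January 1 – May 31, 2008: 5 months at 2.8% → £108,000 × 2.8% × 5/12 = £1,260.0000
June 1 – December 31, 2008: 7 months at 1.75% → £108,000 × 1.75% × 7/12 = £1,102.5000
Total = £2,362.5000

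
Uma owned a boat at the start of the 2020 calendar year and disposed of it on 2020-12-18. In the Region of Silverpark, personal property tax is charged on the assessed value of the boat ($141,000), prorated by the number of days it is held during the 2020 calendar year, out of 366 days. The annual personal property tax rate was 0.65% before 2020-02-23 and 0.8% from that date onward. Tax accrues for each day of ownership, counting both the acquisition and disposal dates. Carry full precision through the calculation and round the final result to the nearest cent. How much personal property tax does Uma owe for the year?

$1,057.31

2020-01-01 to 2020-02-22: 53 days at 0.65% → $141,000 × 0.65% × 53/366 = $132.7172
2020-02-23 to 2020-12-18: 300 days at 0.8% → $141,000 × 0.8% × 300/366 = $924.5902
Total = $1,057.3074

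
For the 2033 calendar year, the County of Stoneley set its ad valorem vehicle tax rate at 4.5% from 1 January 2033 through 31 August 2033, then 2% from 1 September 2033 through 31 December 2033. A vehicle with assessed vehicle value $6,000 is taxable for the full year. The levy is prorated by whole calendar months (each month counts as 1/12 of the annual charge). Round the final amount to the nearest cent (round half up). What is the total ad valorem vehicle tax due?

$220.00

1 January – 31 August 2033: 8 months at 4.5% → $6,000 × 4.5% × 8/12 = $180.0000
1 September – 31 December 2033: 4 months at 2% → $6,000 × 2% × 4/12 = $40.0000
Total = $220.0000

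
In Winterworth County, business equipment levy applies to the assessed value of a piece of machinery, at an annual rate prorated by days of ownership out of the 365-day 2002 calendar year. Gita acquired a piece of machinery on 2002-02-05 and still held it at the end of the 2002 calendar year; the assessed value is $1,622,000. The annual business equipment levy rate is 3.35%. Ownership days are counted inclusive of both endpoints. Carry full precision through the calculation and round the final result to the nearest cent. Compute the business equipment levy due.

Days held (2002-02-05 to 2002-12-31): 330 out of 365
Tax = $1,622,000 × 3.35% × 330/365 = $49,126.6027

$49,126.60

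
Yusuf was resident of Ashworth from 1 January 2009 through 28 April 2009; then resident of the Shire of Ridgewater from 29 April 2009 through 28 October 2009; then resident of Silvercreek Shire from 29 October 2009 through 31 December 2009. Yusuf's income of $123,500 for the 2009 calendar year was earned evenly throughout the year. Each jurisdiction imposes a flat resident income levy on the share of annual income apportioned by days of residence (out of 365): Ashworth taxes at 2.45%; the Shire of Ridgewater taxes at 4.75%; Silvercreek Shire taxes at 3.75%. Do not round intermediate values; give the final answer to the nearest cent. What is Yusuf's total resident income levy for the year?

$4,731.40

Ashworth, 1 January – 28 April 2009: 118 days → $123,500 × 2.45% × 118/365 = $978.1877
The Shire of Ridgewater, 29 April – 28 October 2009: 183 days → $123,500 × 4.75% × 183/365 = $2,941.1610
Silvercreek Shire, 29 October – 31 December 2009: 64 days → $123,500 × 3.75% × 64/365 = $812.0548
Total = $4,731.4034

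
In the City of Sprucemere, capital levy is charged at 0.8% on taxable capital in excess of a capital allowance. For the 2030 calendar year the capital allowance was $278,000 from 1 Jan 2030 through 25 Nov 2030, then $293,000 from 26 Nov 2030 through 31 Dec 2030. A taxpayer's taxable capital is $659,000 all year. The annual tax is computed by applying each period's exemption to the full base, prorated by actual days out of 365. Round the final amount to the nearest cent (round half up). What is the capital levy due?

1 Jan – 25 Nov 2030: 329 days, exemption $278,000 → ($659,000 − $278,000) × 0.8% × 329/365 = $2,747.3753
26 Nov – 31 Dec 2030: 36 days, exemption $293,000 → ($659,000 − $293,000) × 0.8% × 36/365 = $288.7890
Total = $3,036.1644

$3,036.16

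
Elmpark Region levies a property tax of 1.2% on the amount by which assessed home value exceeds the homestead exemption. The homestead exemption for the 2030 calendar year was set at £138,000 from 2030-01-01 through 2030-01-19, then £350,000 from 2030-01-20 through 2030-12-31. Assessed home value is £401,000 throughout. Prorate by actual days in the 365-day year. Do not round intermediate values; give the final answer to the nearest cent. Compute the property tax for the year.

2030-01-01 to 2030-01-19: 19 days, exemption £138,000 → (£401,000 − £138,000) × 1.2% × 19/365 = £164.2849
2030-01-20 to 2030-12-31: 346 days, exemption £350,000 → (£401,000 − £350,000) × 1.2% × 346/365 = £580.1425
Total = £744.4274

£744.43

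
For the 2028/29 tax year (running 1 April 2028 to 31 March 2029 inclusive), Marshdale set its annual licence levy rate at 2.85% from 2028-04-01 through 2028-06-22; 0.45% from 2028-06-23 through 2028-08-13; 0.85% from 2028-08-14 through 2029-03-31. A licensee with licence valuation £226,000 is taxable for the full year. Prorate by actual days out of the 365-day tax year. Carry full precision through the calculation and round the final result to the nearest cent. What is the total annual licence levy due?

£2,820.05

2028-04-01 to 2028-06-22: 83 days at 2.85% → £226,000 × 2.85% × 83/365 = £1,464.6658
2028-06-23 to 2028-08-13: 52 days at 0.45% → £226,000 × 0.45% × 52/365 = £144.8877
2028-08-14 to 2029-03-31: 230 days at 0.85% → £226,000 × 0.85% × 230/365 = £1,210.4932
Total = £2,820.0466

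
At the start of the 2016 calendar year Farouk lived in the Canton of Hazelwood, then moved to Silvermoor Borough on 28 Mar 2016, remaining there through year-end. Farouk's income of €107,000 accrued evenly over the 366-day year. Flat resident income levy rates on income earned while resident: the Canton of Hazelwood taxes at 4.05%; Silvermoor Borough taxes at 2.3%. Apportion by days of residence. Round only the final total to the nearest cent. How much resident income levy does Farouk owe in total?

The Canton of Hazelwood, 1 Jan – 27 Mar 2016: 87 days → €107,000 × 4.05% × 87/366 = €1,030.0943
Silvermoor Borough, 28 Mar – 31 Dec 2016: 279 days → €107,000 × 2.3% × 279/366 = €1,876.0082
Total = €2,906.1025

€2,906.10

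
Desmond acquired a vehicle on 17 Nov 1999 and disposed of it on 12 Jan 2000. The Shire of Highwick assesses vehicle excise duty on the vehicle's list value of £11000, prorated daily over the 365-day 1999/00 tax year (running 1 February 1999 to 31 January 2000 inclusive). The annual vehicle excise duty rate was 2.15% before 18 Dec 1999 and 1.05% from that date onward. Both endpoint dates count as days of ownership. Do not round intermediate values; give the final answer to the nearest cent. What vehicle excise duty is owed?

£28.31

17 Nov – 17 Dec 1999: 31 days at 2.15% → £11000 × 2.15% × 31/365 = £20.0863
18 Dec 1999 – 12 Jan 2000: 26 days at 1.05% → £11000 × 1.05% × 26/365 = £8.2274
Total = £28.3137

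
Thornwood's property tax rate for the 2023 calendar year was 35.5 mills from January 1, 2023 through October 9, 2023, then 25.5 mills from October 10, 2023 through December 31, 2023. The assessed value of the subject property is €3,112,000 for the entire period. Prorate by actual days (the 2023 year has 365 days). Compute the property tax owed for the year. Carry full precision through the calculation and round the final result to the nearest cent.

January 1 – October 9, 2023: 282 days at 35.5 mills → €3,112,000 × 3.55% × 282/365 = €85,354.0603
October 10 – December 31, 2023: 83 days at 25.5 mills → €3,112,000 × 2.55% × 83/365 = €18,045.3370
Total = €103,399.3973

€103,399.40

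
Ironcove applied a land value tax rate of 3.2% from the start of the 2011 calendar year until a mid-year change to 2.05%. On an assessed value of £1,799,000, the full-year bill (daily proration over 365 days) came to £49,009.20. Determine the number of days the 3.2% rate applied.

214 days

Let d = days at the first rate; then 365 − d days at the second rate.
£1,799,000 × [3.2%·d + 2.05%·(365−d)] / 365 = £49,009.20
Solving gives d = 214, so the new rate took effect on 3 Aug 2011.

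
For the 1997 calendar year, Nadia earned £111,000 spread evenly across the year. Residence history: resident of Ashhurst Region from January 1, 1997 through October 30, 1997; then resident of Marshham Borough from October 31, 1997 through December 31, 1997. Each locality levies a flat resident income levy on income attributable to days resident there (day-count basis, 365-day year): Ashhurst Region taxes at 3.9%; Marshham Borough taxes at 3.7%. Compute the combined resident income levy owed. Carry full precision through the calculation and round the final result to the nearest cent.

£4,291.29

Ashhurst Region, January 1 – October 30, 1997: 303 days → £111,000 × 3.9% × 303/365 = £3,593.6630
Marshham Borough, October 31 – December 31, 1997: 62 days → £111,000 × 3.7% × 62/365 = £697.6274
Total = £4,291.2904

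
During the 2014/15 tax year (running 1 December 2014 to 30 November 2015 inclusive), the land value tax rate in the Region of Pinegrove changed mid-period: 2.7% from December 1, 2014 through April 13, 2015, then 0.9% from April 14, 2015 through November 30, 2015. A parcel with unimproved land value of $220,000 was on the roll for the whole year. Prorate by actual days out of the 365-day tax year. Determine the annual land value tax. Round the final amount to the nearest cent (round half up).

December 1, 2014 – April 13, 2015: 134 days at 2.7% → $220,000 × 2.7% × 134/365 = $2,180.7123
April 14 – November 30, 2015: 231 days at 0.9% → $220,000 × 0.9% × 231/365 = $1,253.0959
Total = $3,433.8082

$3,433.81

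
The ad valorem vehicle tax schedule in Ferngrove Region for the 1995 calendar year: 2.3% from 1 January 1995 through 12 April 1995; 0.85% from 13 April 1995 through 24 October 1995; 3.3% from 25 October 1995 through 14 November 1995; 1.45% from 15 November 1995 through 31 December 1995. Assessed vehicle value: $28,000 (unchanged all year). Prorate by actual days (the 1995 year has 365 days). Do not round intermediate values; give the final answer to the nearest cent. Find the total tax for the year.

$412.56

1 January – 12 April 1995: 102 days at 2.3% → $28,000 × 2.3% × 102/365 = $179.9671
13 April – 24 October 1995: 195 days at 0.85% → $28,000 × 0.85% × 195/365 = $127.1507
25 October – 14 November 1995: 21 days at 3.3% → $28,000 × 3.3% × 21/365 = $53.1616
15 November – 31 December 1995: 47 days at 1.45% → $28,000 × 1.45% × 47/365 = $52.2795
Total = $412.5589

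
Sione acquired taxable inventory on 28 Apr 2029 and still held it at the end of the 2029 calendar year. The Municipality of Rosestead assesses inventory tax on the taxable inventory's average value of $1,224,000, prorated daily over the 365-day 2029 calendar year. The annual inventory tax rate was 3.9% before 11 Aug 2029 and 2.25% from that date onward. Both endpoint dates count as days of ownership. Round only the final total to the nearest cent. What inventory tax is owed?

28 Apr – 10 Aug 2029: 105 days at 3.9% → $1,224,000 × 3.9% × 105/365 = $13,732.2740
11 Aug – 31 Dec 2029: 143 days at 2.25% → $1,224,000 × 2.25% × 143/365 = $10,789.6438
Total = $24,521.9178

$24,521.92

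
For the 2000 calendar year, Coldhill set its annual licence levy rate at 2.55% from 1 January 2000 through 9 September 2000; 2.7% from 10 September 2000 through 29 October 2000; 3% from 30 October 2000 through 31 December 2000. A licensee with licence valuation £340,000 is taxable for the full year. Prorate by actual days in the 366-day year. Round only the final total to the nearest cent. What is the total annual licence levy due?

£9,003.03

1 January – 9 September 2000: 253 days at 2.55% → £340,000 × 2.55% × 253/366 = £5,993.1967
10 September – 29 October 2000: 50 days at 2.7% → £340,000 × 2.7% × 50/366 = £1,254.0984
30 October – 31 December 2000: 63 days at 3% → £340,000 × 3% × 63/366 = £1,755.7377
Total = £9,003.0328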